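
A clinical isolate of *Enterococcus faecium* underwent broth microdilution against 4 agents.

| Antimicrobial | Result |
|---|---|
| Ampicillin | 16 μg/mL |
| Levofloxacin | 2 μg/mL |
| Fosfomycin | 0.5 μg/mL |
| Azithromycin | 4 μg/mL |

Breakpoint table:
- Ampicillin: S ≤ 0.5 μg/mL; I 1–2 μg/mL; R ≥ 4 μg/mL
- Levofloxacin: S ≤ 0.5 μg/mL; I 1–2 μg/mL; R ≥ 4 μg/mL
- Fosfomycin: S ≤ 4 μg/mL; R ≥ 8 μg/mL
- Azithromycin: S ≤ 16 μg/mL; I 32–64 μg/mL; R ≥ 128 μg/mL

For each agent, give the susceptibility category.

Ampicillin 16 μg/mL: ≥ 4 μg/mL ⇒ Resistant
Levofloxacin: 2 μg/mL is in 1–2 μg/mL — Intermediate
Fosfomycin (0.5 μg/mL) ≤ 4 μg/mL ⇒ Susceptible
Azithromycin (4 μg/mL) ≤ 16 μg/mL — susceptible

R, I, S, S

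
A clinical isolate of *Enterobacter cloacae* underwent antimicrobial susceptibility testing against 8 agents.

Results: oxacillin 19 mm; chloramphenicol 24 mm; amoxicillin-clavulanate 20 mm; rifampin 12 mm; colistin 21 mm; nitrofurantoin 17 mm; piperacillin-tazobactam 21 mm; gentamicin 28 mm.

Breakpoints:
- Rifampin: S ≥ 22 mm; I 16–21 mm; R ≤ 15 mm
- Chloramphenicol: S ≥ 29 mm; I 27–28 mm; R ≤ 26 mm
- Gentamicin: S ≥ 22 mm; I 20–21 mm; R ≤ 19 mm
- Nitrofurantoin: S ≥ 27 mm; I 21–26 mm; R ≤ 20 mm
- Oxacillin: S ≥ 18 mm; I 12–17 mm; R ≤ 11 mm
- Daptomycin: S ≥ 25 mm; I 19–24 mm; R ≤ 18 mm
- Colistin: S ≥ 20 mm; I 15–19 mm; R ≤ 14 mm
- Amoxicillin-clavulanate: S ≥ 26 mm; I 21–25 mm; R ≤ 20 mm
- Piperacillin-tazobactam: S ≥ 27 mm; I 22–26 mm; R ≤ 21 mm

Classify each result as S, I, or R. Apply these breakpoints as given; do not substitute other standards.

S, R, R, R, S, R, R, S

Oxacillin (19 mm) ≥ 18 mm ⇒ Susceptible
Chloramphenicol: 24 mm is ≤ 26 mm → resistant
Amoxicillin-clavulanate 20 mm: ≤ 20 mm — resistant
Rifampin 12 mm: ≤ 15 mm ⇒ Resistant
Colistin 21 mm: ≥ 20 mm → susceptible
Nitrofurantoin 17 mm: ≤ 20 mm ⇒ Resistant
Piperacillin-tazobactam 21 mm: ≤ 21 mm — resistant
Gentamicin 28 mm: ≥ 22 mm → S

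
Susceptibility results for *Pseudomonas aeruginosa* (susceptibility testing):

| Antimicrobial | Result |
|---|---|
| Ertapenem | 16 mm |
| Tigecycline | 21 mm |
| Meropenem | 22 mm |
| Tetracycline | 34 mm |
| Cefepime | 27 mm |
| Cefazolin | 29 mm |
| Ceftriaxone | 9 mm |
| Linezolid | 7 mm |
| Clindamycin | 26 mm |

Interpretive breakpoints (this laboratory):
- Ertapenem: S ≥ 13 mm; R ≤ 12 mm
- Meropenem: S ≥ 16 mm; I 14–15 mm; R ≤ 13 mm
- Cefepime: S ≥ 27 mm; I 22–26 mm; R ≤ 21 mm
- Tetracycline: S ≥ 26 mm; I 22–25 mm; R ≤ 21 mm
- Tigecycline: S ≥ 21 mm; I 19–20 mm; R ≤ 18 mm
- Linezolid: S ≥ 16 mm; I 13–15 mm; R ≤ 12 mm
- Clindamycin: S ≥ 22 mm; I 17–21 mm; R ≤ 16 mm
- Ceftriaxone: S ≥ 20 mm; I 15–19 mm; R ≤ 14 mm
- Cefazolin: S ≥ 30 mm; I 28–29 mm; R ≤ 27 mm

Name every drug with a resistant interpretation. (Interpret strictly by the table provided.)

ceftriaxone, linezolid

Ertapenem 16 mm: ≥ 13 mm → susceptible
Tigecycline: 21 mm is ≥ 21 mm → susceptible
Meropenem: 22 mm is ≥ 16 mm ⇒ Susceptible
Tetracycline: 34 mm is ≥ 26 mm ⇒ S
Cefepime: 27 mm is ≥ 27 mm → susceptible
Cefazolin: 29 mm is in 28–29 mm → I
Ceftriaxone 9 mm: ≤ 14 mm — resistant
Linezolid (7 mm) ≤ 12 mm — resistant
Clindamycin (26 mm) ≥ 22 mm ⇒ susceptible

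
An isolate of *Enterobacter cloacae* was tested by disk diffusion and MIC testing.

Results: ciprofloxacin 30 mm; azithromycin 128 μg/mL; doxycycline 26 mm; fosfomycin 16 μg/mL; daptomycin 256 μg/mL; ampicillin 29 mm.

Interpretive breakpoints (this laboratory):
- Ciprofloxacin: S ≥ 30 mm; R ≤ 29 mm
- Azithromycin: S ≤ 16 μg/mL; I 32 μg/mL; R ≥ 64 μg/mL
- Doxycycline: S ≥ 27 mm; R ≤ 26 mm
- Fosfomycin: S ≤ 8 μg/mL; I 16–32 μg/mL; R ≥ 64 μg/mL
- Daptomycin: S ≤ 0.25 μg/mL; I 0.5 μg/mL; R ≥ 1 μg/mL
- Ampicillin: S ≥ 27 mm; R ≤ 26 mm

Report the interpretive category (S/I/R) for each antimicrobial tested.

S, R, R, I, R, S

Ciprofloxacin (30 mm) ≥ 30 mm — Susceptible
Azithromycin (128 μg/mL) ≥ 64 μg/mL → Resistant
Doxycycline (26 mm) ≤ 26 mm ⇒ R
Fosfomycin 16 μg/mL: in 16–32 μg/mL — Intermediate
Daptomycin 256 μg/mL: ≥ 1 μg/mL — R
Ampicillin 29 mm: ≥ 27 mm → Susceptible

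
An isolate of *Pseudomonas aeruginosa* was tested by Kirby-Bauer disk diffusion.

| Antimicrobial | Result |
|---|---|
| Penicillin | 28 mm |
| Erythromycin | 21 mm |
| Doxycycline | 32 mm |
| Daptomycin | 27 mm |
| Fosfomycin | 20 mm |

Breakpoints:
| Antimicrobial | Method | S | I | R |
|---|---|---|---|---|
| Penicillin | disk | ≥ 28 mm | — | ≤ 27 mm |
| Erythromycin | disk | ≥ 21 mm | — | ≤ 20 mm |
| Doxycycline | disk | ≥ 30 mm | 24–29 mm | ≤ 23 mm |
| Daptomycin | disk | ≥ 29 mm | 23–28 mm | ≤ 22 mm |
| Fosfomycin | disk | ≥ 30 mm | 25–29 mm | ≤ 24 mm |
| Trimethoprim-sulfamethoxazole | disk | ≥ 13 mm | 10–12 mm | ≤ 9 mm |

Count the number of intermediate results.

Penicillin (28 mm) ≥ 28 mm → S
Erythromycin 21 mm: ≥ 21 mm — susceptible
Doxycycline: 32 mm is ≥ 30 mm ⇒ susceptible
Daptomycin 27 mm: in 23–28 mm ⇒ intermediate
Fosfomycin 20 mm: ≤ 24 mm ⇒ Resistant
Intermediate: 1

1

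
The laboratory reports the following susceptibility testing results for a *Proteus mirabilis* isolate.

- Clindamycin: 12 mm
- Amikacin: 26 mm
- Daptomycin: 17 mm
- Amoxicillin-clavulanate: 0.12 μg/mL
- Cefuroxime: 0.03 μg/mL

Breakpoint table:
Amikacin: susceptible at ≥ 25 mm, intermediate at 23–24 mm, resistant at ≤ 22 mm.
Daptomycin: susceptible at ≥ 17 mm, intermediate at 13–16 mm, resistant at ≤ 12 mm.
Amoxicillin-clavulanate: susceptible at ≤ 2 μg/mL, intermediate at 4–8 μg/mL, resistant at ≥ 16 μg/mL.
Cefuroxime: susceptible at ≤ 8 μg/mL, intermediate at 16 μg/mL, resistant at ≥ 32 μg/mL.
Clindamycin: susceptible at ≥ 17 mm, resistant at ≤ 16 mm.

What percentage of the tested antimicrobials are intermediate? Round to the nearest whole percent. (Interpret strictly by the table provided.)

0%

Clindamycin 12 mm: ≤ 16 mm — Resistant
Amikacin: 26 mm is ≥ 25 mm → S
Daptomycin 17 mm: ≥ 17 mm → susceptible
Amoxicillin-clavulanate: 0.12 μg/mL is ≤ 2 μg/mL ⇒ susceptible
Cefuroxime 0.03 μg/mL: ≤ 8 μg/mL ⇒ susceptible
Intermediate: 0/5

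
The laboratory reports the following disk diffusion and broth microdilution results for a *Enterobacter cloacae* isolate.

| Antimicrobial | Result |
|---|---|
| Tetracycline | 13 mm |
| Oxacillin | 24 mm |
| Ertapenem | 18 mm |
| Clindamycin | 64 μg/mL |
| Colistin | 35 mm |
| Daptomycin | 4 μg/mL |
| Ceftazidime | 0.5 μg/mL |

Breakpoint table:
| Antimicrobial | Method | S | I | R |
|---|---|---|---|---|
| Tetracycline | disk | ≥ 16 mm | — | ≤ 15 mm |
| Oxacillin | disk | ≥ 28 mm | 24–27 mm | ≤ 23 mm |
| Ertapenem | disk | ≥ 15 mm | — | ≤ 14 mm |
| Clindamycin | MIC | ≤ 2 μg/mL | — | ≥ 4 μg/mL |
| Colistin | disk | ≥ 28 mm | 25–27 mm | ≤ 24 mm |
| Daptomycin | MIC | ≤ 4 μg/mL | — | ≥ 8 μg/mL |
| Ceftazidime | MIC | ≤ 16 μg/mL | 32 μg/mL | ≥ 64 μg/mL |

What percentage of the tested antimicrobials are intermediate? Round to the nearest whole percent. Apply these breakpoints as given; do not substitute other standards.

14%

Tetracycline: 13 mm is ≤ 15 mm — R
Oxacillin: 24 mm is in 24–27 mm — I
Ertapenem: 18 mm is ≥ 15 mm ⇒ Susceptible
Clindamycin (64 μg/mL) ≥ 4 μg/mL — R
Colistin: 35 mm is ≥ 28 mm → S
Daptomycin: 4 μg/mL is ≤ 4 μg/mL — susceptible
Ceftazidime 0.5 μg/mL: ≤ 16 μg/mL — susceptible
Intermediate: 1/7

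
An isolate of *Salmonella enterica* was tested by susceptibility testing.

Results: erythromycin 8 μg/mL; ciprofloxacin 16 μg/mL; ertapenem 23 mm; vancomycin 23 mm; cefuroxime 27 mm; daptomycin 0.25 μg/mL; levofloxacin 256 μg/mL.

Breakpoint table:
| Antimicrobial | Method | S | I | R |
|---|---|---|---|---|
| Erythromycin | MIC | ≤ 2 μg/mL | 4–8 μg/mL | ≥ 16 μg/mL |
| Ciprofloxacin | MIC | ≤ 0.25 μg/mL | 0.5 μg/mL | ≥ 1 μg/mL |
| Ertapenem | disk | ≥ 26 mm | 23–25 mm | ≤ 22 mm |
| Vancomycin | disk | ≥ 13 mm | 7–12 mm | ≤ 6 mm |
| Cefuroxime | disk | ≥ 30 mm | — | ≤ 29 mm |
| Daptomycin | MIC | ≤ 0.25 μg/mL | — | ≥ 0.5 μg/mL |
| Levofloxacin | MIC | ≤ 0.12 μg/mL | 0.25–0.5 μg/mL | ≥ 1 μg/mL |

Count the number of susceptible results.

Erythromycin: 8 μg/mL is in 4–8 μg/mL → intermediate
Ciprofloxacin: 16 μg/mL is ≥ 1 μg/mL — resistant
Ertapenem (23 mm) in 23–25 mm ⇒ I
Vancomycin: 23 mm is ≥ 13 mm → Susceptible
Cefuroxime 27 mm: ≤ 29 mm → R
Daptomycin 0.25 μg/mL: ≤ 0.25 μg/mL — S
Levofloxacin 256 μg/mL: ≥ 1 μg/mL — R
Susceptible: 2

2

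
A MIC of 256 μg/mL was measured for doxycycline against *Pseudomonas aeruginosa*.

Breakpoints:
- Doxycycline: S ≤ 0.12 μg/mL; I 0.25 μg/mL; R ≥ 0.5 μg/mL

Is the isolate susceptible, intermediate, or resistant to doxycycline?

Doxycycline (256 μg/mL) ≥ 0.5 μg/mL ⇒ Resistant

R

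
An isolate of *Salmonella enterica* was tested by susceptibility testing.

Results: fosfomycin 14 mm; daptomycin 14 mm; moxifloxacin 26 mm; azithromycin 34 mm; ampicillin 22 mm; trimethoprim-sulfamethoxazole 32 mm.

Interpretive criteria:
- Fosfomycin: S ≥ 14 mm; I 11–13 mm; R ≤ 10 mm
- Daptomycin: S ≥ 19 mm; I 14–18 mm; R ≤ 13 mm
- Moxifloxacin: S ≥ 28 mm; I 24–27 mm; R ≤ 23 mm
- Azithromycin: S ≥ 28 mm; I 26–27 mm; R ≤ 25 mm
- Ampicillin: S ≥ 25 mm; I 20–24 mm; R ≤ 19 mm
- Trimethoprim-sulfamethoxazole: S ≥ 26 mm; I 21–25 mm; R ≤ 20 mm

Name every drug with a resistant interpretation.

none

Fosfomycin 14 mm: ≥ 14 mm ⇒ susceptible
Daptomycin (14 mm) in 14–18 mm — intermediate
Moxifloxacin 26 mm: in 24–27 mm — I
Azithromycin: 34 mm is ≥ 28 mm — Susceptible
Ampicillin 22 mm: in 20–24 mm — Intermediate
Trimethoprim-sulfamethoxazole: 32 mm is ≥ 26 mm ⇒ susceptible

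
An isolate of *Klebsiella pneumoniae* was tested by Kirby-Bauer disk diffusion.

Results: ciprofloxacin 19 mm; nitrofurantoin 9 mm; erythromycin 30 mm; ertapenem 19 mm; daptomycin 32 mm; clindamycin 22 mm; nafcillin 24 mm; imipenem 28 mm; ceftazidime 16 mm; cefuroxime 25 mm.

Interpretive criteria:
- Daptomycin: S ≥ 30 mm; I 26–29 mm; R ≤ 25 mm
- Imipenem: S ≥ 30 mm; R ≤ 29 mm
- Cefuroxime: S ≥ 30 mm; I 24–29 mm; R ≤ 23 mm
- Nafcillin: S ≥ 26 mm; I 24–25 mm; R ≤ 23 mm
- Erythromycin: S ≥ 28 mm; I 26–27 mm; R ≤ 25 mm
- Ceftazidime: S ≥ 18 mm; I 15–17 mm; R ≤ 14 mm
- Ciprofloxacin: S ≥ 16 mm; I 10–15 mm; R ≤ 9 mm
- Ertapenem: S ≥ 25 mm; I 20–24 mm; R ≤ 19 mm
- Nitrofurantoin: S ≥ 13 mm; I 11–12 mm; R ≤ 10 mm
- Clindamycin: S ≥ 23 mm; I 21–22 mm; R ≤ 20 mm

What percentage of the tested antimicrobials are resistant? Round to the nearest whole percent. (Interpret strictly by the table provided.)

30%

Ciprofloxacin: 19 mm is ≥ 16 mm ⇒ S
Nitrofurantoin (9 mm) ≤ 10 mm — resistant
Erythromycin (30 mm) ≥ 28 mm ⇒ susceptible
Ertapenem (19 mm) ≤ 19 mm ⇒ Resistant
Daptomycin: 32 mm is ≥ 30 mm → susceptible
Clindamycin (22 mm) in 21–22 mm ⇒ Intermediate
Nafcillin 24 mm: in 24–25 mm — Intermediate
Imipenem: 28 mm is ≤ 29 mm — resistant
Ceftazidime 16 mm: in 15–17 mm — intermediate
Cefuroxime (25 mm) in 24–29 mm — intermediate
Resistant: 3/10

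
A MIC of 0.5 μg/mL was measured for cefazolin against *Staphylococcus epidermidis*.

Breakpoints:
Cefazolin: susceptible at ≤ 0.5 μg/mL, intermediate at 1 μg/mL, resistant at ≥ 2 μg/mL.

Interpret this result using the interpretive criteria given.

Cefazolin (0.5 μg/mL) ≤ 0.5 μg/mL → Susceptible

S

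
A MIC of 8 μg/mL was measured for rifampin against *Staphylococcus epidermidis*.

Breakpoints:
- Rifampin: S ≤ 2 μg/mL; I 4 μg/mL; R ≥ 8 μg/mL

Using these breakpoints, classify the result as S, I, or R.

Resistant

Rifampin (8 μg/mL) ≥ 8 μg/mL ⇒ R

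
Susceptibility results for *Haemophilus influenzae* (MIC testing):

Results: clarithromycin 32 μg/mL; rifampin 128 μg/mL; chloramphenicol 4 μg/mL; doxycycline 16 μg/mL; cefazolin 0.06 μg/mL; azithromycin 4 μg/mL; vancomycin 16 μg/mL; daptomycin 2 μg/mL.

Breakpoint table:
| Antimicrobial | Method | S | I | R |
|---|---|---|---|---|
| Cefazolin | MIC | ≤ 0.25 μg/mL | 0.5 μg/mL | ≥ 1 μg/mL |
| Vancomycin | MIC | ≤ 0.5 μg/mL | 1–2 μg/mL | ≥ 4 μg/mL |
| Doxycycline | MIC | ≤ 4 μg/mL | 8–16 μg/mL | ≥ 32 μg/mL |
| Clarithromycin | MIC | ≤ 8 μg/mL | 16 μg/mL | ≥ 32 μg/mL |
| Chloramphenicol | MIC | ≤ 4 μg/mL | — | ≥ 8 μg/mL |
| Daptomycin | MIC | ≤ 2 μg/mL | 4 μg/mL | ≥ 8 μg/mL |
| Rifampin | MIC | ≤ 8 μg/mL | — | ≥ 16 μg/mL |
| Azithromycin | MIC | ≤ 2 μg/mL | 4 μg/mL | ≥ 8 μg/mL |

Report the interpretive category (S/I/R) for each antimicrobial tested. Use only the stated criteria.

R, R, S, I, S, I, R, S

Clarithromycin (32 μg/mL) ≥ 32 μg/mL → Resistant
Rifampin 128 μg/mL: ≥ 16 μg/mL ⇒ Resistant
Chloramphenicol (4 μg/mL) ≤ 4 μg/mL → Susceptible
Doxycycline: 16 μg/mL is in 8–16 μg/mL ⇒ I
Cefazolin (0.06 μg/mL) ≤ 0.25 μg/mL ⇒ susceptible
Azithromycin 4 μg/mL: = 4 μg/mL → I
Vancomycin: 16 μg/mL is ≥ 4 μg/mL — R
Daptomycin (2 μg/mL) ≤ 2 μg/mL — susceptible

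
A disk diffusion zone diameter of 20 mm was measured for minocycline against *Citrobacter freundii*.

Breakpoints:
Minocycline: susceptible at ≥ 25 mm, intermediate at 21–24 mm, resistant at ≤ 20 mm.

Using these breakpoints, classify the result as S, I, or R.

Minocycline 20 mm: ≤ 20 mm → R

Resistant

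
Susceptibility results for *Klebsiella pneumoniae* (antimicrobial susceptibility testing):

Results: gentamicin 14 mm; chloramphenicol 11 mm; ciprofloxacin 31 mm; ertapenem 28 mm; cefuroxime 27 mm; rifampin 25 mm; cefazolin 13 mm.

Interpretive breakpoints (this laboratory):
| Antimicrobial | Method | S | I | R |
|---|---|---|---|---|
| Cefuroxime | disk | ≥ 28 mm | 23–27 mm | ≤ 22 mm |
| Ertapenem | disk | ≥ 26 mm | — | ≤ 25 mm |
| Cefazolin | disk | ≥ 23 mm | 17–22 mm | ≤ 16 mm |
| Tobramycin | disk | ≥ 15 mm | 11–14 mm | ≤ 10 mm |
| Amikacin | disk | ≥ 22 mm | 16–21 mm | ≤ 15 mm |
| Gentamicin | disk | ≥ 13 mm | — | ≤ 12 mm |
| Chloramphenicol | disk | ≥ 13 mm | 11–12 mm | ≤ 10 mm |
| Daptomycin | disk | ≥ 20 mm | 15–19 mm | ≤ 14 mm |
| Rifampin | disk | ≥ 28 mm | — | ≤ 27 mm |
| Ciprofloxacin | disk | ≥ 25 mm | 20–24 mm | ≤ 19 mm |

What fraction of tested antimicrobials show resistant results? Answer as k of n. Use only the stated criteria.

2 of 7

Gentamicin 14 mm: ≥ 13 mm — susceptible
Chloramphenicol (11 mm) in 11–12 mm ⇒ I
Ciprofloxacin: 31 mm is ≥ 25 mm — Susceptible
Ertapenem: 28 mm is ≥ 26 mm → Susceptible
Cefuroxime 27 mm: in 23–27 mm → intermediate
Rifampin (25 mm) ≤ 27 mm — R
Cefazolin 13 mm: ≤ 16 mm ⇒ Resistant
Resistant: 2/7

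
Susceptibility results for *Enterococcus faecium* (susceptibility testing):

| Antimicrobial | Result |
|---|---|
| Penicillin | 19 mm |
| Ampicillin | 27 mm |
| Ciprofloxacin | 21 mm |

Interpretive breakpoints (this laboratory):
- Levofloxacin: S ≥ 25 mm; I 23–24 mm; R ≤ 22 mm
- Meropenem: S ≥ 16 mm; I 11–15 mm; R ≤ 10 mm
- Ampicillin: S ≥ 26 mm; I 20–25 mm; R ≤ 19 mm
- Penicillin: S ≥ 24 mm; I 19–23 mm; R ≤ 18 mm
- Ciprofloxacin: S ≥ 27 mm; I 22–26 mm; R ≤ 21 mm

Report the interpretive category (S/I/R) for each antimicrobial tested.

I, S, R

Penicillin 19 mm: in 19–23 mm — Intermediate
Ampicillin 27 mm: ≥ 26 mm → Susceptible
Ciprofloxacin: 21 mm is ≤ 21 mm ⇒ R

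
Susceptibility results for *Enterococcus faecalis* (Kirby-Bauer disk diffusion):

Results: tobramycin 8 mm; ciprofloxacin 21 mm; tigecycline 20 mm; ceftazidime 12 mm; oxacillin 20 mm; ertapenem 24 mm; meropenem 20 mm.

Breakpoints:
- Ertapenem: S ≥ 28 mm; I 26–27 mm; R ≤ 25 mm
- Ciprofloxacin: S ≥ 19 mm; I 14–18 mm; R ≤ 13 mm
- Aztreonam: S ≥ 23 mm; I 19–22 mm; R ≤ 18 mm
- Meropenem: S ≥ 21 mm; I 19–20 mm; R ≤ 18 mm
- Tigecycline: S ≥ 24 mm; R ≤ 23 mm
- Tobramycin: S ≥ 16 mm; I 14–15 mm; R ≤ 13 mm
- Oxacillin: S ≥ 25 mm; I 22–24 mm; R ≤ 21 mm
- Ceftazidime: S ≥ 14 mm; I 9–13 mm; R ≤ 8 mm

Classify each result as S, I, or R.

R, S, R, I, R, R, I

Tobramycin (8 mm) ≤ 13 mm — R
Ciprofloxacin (21 mm) ≥ 19 mm ⇒ susceptible
Tigecycline: 20 mm is ≤ 23 mm — resistant
Ceftazidime 12 mm: in 9–13 mm — I
Oxacillin 20 mm: ≤ 21 mm → resistant
Ertapenem 24 mm: ≤ 25 mm ⇒ resistant
Meropenem 20 mm: in 19–20 mm ⇒ Intermediate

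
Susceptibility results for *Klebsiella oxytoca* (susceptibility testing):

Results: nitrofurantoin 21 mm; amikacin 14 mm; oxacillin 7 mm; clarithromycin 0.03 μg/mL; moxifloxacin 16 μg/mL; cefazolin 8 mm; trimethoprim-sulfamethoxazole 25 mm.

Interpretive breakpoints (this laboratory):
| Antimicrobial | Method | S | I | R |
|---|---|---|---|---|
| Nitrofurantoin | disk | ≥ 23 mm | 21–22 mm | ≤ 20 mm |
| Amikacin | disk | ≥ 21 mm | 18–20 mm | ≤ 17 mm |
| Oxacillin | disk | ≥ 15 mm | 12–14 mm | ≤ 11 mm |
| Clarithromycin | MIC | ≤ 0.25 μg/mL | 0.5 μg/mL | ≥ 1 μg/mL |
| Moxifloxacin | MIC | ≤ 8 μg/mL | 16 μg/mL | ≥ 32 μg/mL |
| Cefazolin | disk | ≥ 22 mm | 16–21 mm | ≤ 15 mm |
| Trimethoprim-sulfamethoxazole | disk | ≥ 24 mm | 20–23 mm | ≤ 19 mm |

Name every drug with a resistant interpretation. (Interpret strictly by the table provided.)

amikacin, oxacillin, cefazolin

Nitrofurantoin 21 mm: in 21–22 mm — I
Amikacin 14 mm: ≤ 17 mm ⇒ R
Oxacillin 7 mm: ≤ 11 mm → Resistant
Clarithromycin (0.03 μg/mL) ≤ 0.25 μg/mL — susceptible
Moxifloxacin: 16 μg/mL is = 16 μg/mL ⇒ Intermediate
Cefazolin (8 mm) ≤ 15 mm — R
Trimethoprim-sulfamethoxazole (25 mm) ≥ 24 mm → susceptible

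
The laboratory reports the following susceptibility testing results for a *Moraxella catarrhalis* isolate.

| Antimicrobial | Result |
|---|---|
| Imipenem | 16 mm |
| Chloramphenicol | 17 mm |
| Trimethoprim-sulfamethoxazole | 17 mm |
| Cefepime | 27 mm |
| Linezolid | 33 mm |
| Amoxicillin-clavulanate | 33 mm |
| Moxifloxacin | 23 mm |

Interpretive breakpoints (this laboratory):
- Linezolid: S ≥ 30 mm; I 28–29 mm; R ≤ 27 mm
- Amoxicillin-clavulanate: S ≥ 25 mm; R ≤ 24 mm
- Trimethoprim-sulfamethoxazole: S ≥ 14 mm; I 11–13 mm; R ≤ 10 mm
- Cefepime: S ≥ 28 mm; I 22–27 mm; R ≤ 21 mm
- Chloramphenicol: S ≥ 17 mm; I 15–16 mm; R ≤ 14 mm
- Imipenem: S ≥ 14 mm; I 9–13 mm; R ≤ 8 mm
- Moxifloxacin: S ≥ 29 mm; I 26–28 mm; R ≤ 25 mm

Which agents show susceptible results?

Imipenem (16 mm) ≥ 14 mm → susceptible
Chloramphenicol: 17 mm is ≥ 17 mm — Susceptible
Trimethoprim-sulfamethoxazole (17 mm) ≥ 14 mm ⇒ Susceptible
Cefepime: 27 mm is in 22–27 mm → I
Linezolid: 33 mm is ≥ 30 mm — susceptible
Amoxicillin-clavulanate (33 mm) ≥ 25 mm → susceptible
Moxifloxacin 23 mm: ≤ 25 mm — resistant

imipenem, chloramphenicol, trimethoprim-sulfamethoxazole, linezolid, amoxicillin-clavulanate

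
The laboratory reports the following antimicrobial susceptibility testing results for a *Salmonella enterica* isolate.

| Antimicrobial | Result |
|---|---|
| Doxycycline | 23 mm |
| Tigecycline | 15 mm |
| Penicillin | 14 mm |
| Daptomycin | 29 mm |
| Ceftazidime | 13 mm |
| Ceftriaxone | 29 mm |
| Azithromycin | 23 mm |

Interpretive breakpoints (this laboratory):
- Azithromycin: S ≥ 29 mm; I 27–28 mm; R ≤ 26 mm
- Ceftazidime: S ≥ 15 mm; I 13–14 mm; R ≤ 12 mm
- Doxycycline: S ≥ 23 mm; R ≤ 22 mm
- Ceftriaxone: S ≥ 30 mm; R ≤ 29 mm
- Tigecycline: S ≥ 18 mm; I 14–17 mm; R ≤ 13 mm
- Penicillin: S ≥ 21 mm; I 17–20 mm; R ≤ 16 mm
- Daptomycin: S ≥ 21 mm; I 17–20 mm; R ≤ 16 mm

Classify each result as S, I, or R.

Doxycycline 23 mm: ≥ 23 mm — susceptible
Tigecycline 15 mm: in 14–17 mm ⇒ Intermediate
Penicillin 14 mm: ≤ 16 mm — R
Daptomycin: 29 mm is ≥ 21 mm — Susceptible
Ceftazidime: 13 mm is in 13–14 mm → Intermediate
Ceftriaxone: 29 mm is ≤ 29 mm ⇒ resistant
Azithromycin (23 mm) ≤ 26 mm — Resistant

S, I, R, S, I, R, R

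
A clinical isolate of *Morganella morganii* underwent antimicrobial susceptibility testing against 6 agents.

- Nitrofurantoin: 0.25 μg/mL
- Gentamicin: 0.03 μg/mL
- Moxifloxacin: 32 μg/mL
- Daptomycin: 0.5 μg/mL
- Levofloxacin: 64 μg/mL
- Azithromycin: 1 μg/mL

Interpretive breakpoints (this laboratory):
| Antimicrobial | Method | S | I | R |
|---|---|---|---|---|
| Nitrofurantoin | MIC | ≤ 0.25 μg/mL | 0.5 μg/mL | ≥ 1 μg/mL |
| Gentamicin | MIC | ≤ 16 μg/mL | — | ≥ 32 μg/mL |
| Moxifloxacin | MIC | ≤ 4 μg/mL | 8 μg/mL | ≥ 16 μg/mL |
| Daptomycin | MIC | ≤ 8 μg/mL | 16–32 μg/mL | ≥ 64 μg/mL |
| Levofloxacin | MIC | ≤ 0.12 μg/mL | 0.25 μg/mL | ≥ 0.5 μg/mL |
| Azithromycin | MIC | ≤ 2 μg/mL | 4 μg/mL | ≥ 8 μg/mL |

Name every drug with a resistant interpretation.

Nitrofurantoin 0.25 μg/mL: ≤ 0.25 μg/mL — Susceptible
Gentamicin: 0.03 μg/mL is ≤ 16 μg/mL — susceptible
Moxifloxacin 32 μg/mL: ≥ 16 μg/mL ⇒ R
Daptomycin 0.5 μg/mL: ≤ 8 μg/mL — susceptible
Levofloxacin: 64 μg/mL is ≥ 0.5 μg/mL — resistant
Azithromycin: 1 μg/mL is ≤ 2 μg/mL ⇒ susceptible

moxifloxacin, levofloxacin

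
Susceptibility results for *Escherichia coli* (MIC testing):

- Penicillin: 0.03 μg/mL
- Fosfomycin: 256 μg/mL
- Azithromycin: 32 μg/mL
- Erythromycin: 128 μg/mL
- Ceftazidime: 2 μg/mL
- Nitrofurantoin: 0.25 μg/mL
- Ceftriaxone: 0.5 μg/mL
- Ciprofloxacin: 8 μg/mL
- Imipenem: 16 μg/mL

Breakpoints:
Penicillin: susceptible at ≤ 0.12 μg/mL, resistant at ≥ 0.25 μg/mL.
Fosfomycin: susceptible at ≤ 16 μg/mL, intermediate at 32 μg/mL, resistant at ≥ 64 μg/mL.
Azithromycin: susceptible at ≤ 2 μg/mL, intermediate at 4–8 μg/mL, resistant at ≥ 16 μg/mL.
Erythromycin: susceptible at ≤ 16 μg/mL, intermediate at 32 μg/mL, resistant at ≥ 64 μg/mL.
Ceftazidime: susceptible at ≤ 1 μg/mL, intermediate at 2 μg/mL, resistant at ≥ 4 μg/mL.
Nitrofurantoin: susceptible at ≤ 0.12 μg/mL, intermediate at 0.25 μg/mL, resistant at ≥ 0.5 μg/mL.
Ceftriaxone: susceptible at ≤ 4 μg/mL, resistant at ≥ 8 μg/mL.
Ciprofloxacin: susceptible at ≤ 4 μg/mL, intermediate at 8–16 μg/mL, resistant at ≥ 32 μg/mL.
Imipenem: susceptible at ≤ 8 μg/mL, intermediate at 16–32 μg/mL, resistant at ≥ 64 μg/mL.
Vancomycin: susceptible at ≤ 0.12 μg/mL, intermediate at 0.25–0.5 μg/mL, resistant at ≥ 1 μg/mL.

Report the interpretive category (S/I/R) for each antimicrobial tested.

Penicillin: 0.03 μg/mL is ≤ 0.12 μg/mL — susceptible
Fosfomycin (256 μg/mL) ≥ 64 μg/mL → resistant
Azithromycin: 32 μg/mL is ≥ 16 μg/mL → R
Erythromycin (128 μg/mL) ≥ 64 μg/mL → R
Ceftazidime: 2 μg/mL is = 2 μg/mL ⇒ Intermediate
Nitrofurantoin: 0.25 μg/mL is = 0.25 μg/mL ⇒ Intermediate
Ceftriaxone (0.5 μg/mL) ≤ 4 μg/mL → susceptible
Ciprofloxacin: 8 μg/mL is in 8–16 μg/mL ⇒ Intermediate
Imipenem 16 μg/mL: in 16–32 μg/mL ⇒ intermediate

S, R, R, R, I, I, S, I, I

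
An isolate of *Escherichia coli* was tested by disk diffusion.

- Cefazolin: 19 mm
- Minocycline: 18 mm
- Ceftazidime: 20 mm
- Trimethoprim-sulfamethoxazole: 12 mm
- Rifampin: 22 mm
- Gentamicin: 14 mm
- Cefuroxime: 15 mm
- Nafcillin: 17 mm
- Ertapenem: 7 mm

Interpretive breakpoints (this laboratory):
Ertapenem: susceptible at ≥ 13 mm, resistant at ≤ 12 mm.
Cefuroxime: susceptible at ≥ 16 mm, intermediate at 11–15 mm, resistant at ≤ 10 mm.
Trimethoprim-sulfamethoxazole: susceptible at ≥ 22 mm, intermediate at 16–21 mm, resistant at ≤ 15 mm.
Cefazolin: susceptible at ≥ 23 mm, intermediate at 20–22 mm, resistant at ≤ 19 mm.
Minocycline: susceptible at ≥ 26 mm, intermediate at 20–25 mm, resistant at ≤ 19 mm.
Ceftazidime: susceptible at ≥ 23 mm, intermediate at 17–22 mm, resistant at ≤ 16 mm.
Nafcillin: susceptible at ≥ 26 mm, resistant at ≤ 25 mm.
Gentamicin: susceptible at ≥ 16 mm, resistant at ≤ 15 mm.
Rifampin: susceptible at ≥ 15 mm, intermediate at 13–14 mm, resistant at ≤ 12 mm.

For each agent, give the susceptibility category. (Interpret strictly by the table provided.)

Cefazolin (19 mm) ≤ 19 mm → Resistant
Minocycline: 18 mm is ≤ 19 mm — R
Ceftazidime: 20 mm is in 17–22 mm — I
Trimethoprim-sulfamethoxazole (12 mm) ≤ 15 mm — R
Rifampin: 22 mm is ≥ 15 mm ⇒ Susceptible
Gentamicin 14 mm: ≤ 15 mm ⇒ resistant
Cefuroxime: 15 mm is in 11–15 mm ⇒ Intermediate
Nafcillin 17 mm: ≤ 25 mm — Resistant
Ertapenem 7 mm: ≤ 12 mm → R

R, R, I, R, S, R, I, R, R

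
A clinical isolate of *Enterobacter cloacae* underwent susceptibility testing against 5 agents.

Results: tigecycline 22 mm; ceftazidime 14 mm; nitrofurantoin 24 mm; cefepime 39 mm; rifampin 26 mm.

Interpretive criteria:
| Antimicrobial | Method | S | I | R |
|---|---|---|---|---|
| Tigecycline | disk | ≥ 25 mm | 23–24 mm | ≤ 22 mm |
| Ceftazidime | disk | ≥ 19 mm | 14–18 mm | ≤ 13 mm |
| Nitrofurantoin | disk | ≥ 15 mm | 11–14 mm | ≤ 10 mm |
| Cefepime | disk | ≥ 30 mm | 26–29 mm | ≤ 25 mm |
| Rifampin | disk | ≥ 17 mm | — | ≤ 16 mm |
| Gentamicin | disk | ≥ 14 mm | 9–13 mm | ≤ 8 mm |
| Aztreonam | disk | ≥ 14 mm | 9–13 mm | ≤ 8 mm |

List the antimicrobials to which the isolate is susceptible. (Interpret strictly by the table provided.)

nitrofurantoin, cefepime, rifampin

Tigecycline (22 mm) ≤ 22 mm — resistant
Ceftazidime 14 mm: in 14–18 mm — Intermediate
Nitrofurantoin 24 mm: ≥ 15 mm → susceptible
Cefepime: 39 mm is ≥ 30 mm ⇒ Susceptible
Rifampin: 26 mm is ≥ 17 mm ⇒ S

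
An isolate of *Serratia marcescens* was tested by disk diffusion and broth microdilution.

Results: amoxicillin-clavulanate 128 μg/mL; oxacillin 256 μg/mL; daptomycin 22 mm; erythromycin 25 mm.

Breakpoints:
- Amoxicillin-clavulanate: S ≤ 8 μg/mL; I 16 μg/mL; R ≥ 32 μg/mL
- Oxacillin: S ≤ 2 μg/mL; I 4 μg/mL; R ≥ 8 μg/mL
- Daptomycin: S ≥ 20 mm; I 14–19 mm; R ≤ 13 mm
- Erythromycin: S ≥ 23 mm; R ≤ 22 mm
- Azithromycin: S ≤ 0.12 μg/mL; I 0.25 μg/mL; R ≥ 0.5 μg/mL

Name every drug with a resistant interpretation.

amoxicillin-clavulanate, oxacillin

Amoxicillin-clavulanate (128 μg/mL) ≥ 32 μg/mL — R
Oxacillin: 256 μg/mL is ≥ 8 μg/mL — R
Daptomycin 22 mm: ≥ 20 mm ⇒ susceptible
Erythromycin (25 mm) ≥ 23 mm ⇒ Susceptible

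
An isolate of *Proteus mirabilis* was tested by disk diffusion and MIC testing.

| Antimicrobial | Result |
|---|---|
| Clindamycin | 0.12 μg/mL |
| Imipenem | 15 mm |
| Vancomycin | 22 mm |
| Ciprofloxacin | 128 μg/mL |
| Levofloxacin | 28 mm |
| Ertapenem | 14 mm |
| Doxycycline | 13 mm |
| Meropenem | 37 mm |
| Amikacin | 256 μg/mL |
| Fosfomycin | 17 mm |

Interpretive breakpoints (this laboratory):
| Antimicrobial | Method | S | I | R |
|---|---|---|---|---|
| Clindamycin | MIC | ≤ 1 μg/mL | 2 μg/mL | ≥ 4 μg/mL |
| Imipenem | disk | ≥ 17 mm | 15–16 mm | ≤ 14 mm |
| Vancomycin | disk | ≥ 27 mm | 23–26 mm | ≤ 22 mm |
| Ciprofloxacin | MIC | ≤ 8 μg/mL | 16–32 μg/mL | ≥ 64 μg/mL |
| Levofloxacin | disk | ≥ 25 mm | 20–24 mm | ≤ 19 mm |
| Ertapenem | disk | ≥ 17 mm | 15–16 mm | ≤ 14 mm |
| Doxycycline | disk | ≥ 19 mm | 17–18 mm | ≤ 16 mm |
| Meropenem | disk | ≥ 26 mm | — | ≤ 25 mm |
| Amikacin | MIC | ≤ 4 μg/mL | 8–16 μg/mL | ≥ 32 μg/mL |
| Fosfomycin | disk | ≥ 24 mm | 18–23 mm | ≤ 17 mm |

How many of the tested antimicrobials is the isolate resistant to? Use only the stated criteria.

Clindamycin (0.12 μg/mL) ≤ 1 μg/mL ⇒ Susceptible
Imipenem (15 mm) in 15–16 mm ⇒ Intermediate
Vancomycin 22 mm: ≤ 22 mm ⇒ R
Ciprofloxacin: 128 μg/mL is ≥ 64 μg/mL — R
Levofloxacin 28 mm: ≥ 25 mm — Susceptible
Ertapenem (14 mm) ≤ 14 mm → Resistant
Doxycycline: 13 mm is ≤ 16 mm ⇒ Resistant
Meropenem: 37 mm is ≥ 26 mm ⇒ Susceptible
Amikacin (256 μg/mL) ≥ 32 μg/mL → Resistant
Fosfomycin 17 mm: ≤ 17 mm ⇒ R
Resistant: 6

6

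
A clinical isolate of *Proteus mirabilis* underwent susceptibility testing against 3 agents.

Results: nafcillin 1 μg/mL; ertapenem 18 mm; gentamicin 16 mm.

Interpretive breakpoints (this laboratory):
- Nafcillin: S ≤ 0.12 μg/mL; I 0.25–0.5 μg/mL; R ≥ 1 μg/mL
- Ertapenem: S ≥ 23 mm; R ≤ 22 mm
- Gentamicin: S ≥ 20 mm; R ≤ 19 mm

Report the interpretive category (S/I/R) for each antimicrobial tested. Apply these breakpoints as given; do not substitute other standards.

R, R, R

Nafcillin: 1 μg/mL is ≥ 1 μg/mL ⇒ resistant
Ertapenem: 18 mm is ≤ 22 mm ⇒ R
Gentamicin 16 mm: ≤ 19 mm — R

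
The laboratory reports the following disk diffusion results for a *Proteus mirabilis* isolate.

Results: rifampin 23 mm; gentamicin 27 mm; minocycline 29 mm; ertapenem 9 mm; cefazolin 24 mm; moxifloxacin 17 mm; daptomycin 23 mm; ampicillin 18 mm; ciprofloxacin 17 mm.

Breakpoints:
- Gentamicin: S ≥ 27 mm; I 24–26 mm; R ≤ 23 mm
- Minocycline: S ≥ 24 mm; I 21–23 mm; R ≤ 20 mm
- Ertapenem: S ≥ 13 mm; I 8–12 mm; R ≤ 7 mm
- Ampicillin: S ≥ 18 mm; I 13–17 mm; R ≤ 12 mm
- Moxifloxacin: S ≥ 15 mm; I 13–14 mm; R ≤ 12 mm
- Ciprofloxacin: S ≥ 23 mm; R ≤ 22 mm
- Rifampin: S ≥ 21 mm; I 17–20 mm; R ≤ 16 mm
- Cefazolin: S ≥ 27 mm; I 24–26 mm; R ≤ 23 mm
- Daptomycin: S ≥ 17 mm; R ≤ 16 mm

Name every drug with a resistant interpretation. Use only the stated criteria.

Rifampin (23 mm) ≥ 21 mm ⇒ susceptible
Gentamicin: 27 mm is ≥ 27 mm — Susceptible
Minocycline (29 mm) ≥ 24 mm ⇒ Susceptible
Ertapenem (9 mm) in 8–12 mm ⇒ intermediate
Cefazolin 24 mm: in 24–26 mm → Intermediate
Moxifloxacin 17 mm: ≥ 15 mm ⇒ Susceptible
Daptomycin 23 mm: ≥ 17 mm ⇒ susceptible
Ampicillin 18 mm: ≥ 18 mm — susceptible
Ciprofloxacin: 17 mm is ≤ 22 mm ⇒ resistant

ciprofloxacin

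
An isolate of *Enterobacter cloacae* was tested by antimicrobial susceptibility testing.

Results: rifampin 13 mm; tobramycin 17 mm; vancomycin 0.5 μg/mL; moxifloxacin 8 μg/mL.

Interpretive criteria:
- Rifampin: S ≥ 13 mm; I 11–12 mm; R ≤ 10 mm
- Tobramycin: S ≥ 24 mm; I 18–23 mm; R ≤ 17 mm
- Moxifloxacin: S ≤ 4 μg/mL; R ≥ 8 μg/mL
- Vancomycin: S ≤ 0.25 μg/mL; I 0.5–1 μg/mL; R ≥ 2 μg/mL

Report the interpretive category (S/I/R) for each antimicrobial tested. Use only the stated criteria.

Rifampin: 13 mm is ≥ 13 mm — S
Tobramycin (17 mm) ≤ 17 mm → R
Vancomycin (0.5 μg/mL) in 0.5–1 μg/mL ⇒ I
Moxifloxacin 8 μg/mL: ≥ 8 μg/mL — resistant

S, R, I, R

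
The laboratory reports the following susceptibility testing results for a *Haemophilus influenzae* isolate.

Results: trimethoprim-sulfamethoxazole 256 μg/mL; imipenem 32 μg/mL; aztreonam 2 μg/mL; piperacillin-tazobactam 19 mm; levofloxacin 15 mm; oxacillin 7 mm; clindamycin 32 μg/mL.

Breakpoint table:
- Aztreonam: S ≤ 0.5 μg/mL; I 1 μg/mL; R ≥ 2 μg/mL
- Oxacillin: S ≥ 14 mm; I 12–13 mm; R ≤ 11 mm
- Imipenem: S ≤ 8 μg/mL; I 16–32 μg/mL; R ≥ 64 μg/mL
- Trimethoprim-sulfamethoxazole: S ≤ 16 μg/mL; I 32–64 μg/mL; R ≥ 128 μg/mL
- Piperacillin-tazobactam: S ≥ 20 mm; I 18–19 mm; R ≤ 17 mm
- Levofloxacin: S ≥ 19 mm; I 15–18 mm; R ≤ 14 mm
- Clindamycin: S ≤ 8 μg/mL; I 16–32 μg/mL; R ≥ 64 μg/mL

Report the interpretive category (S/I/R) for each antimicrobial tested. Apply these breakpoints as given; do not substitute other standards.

Trimethoprim-sulfamethoxazole (256 μg/mL) ≥ 128 μg/mL → R
Imipenem (32 μg/mL) in 16–32 μg/mL — Intermediate
Aztreonam (2 μg/mL) ≥ 2 μg/mL — R
Piperacillin-tazobactam (19 mm) in 18–19 mm ⇒ I
Levofloxacin 15 mm: in 15–18 mm → Intermediate
Oxacillin (7 mm) ≤ 11 mm — Resistant
Clindamycin (32 μg/mL) in 16–32 μg/mL — intermediate

R, I, R, I, I, R, I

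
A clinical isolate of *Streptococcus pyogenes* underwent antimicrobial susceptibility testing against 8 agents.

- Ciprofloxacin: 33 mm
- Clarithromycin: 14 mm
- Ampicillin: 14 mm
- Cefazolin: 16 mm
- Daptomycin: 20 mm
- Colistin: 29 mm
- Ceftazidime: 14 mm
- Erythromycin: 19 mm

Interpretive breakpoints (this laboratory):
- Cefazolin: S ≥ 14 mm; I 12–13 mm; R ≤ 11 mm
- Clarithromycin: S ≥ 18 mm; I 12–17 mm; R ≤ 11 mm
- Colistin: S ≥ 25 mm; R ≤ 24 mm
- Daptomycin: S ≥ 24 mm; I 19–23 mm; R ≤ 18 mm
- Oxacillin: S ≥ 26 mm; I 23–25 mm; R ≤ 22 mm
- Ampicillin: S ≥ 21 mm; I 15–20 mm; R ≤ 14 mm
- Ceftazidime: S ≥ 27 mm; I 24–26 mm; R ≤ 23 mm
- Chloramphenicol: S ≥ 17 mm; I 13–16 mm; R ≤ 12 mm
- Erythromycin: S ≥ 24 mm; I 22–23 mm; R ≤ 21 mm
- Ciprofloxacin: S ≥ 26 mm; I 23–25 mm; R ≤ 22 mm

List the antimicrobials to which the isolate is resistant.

Ciprofloxacin (33 mm) ≥ 26 mm ⇒ susceptible
Clarithromycin: 14 mm is in 12–17 mm — intermediate
Ampicillin (14 mm) ≤ 14 mm → Resistant
Cefazolin: 16 mm is ≥ 14 mm — Susceptible
Daptomycin 20 mm: in 19–23 mm → Intermediate
Colistin 29 mm: ≥ 25 mm — Susceptible
Ceftazidime (14 mm) ≤ 23 mm → resistant
Erythromycin 19 mm: ≤ 21 mm → Resistant

ampicillin, ceftazidime, erythromycin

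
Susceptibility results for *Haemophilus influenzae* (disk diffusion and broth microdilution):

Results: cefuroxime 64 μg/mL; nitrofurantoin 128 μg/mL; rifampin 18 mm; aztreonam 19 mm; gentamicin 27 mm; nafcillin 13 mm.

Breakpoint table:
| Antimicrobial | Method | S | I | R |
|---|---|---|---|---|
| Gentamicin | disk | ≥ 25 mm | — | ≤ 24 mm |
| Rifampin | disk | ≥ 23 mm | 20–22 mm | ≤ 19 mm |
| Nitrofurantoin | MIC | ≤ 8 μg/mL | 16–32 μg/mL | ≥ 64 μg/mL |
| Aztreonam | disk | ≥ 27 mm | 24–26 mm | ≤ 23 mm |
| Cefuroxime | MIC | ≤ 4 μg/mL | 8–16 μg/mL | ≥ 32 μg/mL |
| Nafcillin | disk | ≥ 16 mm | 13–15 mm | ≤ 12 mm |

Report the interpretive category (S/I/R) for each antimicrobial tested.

Cefuroxime: 64 μg/mL is ≥ 32 μg/mL — resistant
Nitrofurantoin 128 μg/mL: ≥ 64 μg/mL ⇒ Resistant
Rifampin (18 mm) ≤ 19 mm — R
Aztreonam: 19 mm is ≤ 23 mm ⇒ resistant
Gentamicin: 27 mm is ≥ 25 mm ⇒ Susceptible
Nafcillin 13 mm: in 13–15 mm → Intermediate

R, R, R, R, S, I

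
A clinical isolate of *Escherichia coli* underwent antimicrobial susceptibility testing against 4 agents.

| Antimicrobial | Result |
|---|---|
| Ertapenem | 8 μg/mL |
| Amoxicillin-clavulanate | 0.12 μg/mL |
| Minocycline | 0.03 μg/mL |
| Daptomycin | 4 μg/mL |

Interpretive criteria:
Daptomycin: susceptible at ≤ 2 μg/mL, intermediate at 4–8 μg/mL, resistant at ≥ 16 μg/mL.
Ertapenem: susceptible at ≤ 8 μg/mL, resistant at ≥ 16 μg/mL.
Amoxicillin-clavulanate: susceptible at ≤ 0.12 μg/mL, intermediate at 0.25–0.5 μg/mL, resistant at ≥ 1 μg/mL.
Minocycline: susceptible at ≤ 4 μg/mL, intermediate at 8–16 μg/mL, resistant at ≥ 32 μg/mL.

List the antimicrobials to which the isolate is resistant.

none

Ertapenem (8 μg/mL) ≤ 8 μg/mL ⇒ S
Amoxicillin-clavulanate (0.12 μg/mL) ≤ 0.12 μg/mL → S
Minocycline: 0.03 μg/mL is ≤ 4 μg/mL ⇒ susceptible
Daptomycin: 4 μg/mL is in 4–8 μg/mL → Intermediate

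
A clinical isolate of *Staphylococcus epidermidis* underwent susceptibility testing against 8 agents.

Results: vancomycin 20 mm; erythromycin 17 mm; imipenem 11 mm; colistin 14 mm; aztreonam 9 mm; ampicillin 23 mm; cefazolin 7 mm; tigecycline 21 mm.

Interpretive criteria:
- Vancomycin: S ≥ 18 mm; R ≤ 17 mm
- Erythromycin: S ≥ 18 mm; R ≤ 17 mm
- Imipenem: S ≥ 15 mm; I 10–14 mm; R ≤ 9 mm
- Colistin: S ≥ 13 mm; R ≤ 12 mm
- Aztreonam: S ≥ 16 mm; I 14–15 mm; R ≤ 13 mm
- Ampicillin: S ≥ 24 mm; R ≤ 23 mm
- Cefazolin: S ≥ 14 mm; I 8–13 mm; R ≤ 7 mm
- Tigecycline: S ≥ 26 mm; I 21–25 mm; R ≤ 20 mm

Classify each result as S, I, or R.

S, R, I, S, R, R, R, I

Vancomycin 20 mm: ≥ 18 mm — susceptible
Erythromycin: 17 mm is ≤ 17 mm → R
Imipenem 11 mm: in 10–14 mm — intermediate
Colistin 14 mm: ≥ 13 mm → Susceptible
Aztreonam 9 mm: ≤ 13 mm → R
Ampicillin: 23 mm is ≤ 23 mm ⇒ Resistant
Cefazolin 7 mm: ≤ 7 mm ⇒ Resistant
Tigecycline 21 mm: in 21–25 mm — I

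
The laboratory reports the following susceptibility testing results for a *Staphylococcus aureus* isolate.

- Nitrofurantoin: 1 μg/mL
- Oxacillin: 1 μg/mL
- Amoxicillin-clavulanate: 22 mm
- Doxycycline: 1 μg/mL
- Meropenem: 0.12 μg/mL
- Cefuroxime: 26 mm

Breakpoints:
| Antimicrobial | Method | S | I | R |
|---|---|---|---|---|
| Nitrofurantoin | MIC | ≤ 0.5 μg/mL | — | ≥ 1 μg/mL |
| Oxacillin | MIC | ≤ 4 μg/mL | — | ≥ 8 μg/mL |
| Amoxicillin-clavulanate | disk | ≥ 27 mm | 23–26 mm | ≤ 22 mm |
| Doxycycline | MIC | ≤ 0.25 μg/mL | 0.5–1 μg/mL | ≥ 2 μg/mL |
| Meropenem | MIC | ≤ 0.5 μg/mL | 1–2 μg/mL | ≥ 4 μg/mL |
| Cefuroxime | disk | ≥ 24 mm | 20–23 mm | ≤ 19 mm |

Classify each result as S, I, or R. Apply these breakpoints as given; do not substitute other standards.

Nitrofurantoin 1 μg/mL: ≥ 1 μg/mL → R
Oxacillin 1 μg/mL: ≤ 4 μg/mL — susceptible
Amoxicillin-clavulanate: 22 mm is ≤ 22 mm — resistant
Doxycycline: 1 μg/mL is in 0.5–1 μg/mL — Intermediate
Meropenem 0.12 μg/mL: ≤ 0.5 μg/mL ⇒ Susceptible
Cefuroxime: 26 mm is ≥ 24 mm ⇒ susceptible

R, S, R, I, S, S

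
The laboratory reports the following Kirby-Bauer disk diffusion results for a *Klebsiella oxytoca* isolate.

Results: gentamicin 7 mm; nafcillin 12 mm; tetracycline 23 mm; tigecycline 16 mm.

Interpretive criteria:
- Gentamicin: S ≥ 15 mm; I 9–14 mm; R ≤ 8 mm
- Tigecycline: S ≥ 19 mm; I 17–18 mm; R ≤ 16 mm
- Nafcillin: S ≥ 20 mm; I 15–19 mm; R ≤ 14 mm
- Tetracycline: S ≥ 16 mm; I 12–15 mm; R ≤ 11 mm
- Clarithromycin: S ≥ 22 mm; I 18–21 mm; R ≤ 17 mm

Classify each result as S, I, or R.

R, R, S, R

Gentamicin (7 mm) ≤ 8 mm ⇒ resistant
Nafcillin (12 mm) ≤ 14 mm → Resistant
Tetracycline 23 mm: ≥ 16 mm → Susceptible
Tigecycline 16 mm: ≤ 16 mm → R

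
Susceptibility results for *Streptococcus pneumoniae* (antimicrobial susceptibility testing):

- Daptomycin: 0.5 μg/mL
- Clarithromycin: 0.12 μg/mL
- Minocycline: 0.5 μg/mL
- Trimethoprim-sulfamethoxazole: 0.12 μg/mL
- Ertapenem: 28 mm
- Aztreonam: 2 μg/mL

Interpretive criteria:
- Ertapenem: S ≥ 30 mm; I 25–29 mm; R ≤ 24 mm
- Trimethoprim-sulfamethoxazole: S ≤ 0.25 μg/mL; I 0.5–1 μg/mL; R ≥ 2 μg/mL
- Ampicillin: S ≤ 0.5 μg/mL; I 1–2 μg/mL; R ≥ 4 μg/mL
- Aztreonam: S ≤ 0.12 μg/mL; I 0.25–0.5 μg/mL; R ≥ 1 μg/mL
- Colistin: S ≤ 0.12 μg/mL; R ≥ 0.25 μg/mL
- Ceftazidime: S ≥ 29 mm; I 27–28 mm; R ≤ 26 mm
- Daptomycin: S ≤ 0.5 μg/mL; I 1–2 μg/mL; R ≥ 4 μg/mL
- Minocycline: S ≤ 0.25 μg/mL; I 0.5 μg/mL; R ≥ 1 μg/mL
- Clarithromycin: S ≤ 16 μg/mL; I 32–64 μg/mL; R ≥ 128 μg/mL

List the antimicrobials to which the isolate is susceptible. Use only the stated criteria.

daptomycin, clarithromycin, trimethoprim-sulfamethoxazole

Daptomycin: 0.5 μg/mL is ≤ 0.5 μg/mL — Susceptible
Clarithromycin (0.12 μg/mL) ≤ 16 μg/mL ⇒ S
Minocycline 0.5 μg/mL: = 0.5 μg/mL — Intermediate
Trimethoprim-sulfamethoxazole (0.12 μg/mL) ≤ 0.25 μg/mL — S
Ertapenem 28 mm: in 25–29 mm → I
Aztreonam: 2 μg/mL is ≥ 1 μg/mL ⇒ Resistant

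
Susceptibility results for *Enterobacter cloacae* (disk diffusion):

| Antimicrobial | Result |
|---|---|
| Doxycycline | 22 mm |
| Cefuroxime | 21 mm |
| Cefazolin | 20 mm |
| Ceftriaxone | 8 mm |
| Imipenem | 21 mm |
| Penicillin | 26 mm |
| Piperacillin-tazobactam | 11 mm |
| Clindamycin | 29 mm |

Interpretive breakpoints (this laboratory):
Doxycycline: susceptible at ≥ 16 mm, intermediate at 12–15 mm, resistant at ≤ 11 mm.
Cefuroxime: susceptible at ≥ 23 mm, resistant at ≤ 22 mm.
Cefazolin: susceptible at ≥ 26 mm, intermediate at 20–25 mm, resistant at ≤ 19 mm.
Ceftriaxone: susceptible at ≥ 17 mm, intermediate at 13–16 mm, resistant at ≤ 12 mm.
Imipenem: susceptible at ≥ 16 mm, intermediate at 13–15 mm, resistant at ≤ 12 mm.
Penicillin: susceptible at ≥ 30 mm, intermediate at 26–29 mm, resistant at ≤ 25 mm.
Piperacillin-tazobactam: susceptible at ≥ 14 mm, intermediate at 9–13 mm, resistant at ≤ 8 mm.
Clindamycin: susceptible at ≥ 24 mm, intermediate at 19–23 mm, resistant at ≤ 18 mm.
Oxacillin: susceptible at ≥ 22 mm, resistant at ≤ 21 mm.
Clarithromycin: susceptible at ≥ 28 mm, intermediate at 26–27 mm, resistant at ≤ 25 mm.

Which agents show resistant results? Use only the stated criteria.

Doxycycline 22 mm: ≥ 16 mm — susceptible
Cefuroxime (21 mm) ≤ 22 mm → R
Cefazolin 20 mm: in 20–25 mm → intermediate
Ceftriaxone (8 mm) ≤ 12 mm ⇒ resistant
Imipenem (21 mm) ≥ 16 mm — susceptible
Penicillin: 26 mm is in 26–29 mm ⇒ I
Piperacillin-tazobactam: 11 mm is in 9–13 mm → intermediate
Clindamycin (29 mm) ≥ 24 mm ⇒ S

cefuroxime, ceftriaxone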